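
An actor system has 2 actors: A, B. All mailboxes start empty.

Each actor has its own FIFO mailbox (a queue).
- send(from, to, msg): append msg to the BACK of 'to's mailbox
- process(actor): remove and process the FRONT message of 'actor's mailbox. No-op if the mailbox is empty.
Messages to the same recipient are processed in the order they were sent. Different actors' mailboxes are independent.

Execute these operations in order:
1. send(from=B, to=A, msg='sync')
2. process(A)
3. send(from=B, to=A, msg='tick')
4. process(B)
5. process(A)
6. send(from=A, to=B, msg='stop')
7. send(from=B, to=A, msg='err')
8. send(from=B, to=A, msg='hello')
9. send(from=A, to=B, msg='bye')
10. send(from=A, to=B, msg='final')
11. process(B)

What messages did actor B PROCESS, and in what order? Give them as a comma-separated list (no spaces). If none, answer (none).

Answer: stop

Derivation:
After 1 (send(from=B, to=A, msg='sync')): A:[sync] B:[]
After 2 (process(A)): A:[] B:[]
After 3 (send(from=B, to=A, msg='tick')): A:[tick] B:[]
After 4 (process(B)): A:[tick] B:[]
After 5 (process(A)): A:[] B:[]
After 6 (send(from=A, to=B, msg='stop')): A:[] B:[stop]
After 7 (send(from=B, to=A, msg='err')): A:[err] B:[stop]
After 8 (send(from=B, to=A, msg='hello')): A:[err,hello] B:[stop]
After 9 (send(from=A, to=B, msg='bye')): A:[err,hello] B:[stop,bye]
After 10 (send(from=A, to=B, msg='final')): A:[err,hello] B:[stop,bye,final]
After 11 (process(B)): A:[err,hello] B:[bye,final]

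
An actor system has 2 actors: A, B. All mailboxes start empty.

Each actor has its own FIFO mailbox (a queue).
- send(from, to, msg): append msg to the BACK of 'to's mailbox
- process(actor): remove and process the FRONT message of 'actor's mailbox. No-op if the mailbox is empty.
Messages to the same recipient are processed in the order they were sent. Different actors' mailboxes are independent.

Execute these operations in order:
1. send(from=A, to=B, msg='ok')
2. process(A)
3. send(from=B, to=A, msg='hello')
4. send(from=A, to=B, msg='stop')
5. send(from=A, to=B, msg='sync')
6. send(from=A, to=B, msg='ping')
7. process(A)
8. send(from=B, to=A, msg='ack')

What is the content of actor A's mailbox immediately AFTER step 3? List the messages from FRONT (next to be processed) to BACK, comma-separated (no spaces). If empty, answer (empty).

After 1 (send(from=A, to=B, msg='ok')): A:[] B:[ok]
After 2 (process(A)): A:[] B:[ok]
After 3 (send(from=B, to=A, msg='hello')): A:[hello] B:[ok]

hello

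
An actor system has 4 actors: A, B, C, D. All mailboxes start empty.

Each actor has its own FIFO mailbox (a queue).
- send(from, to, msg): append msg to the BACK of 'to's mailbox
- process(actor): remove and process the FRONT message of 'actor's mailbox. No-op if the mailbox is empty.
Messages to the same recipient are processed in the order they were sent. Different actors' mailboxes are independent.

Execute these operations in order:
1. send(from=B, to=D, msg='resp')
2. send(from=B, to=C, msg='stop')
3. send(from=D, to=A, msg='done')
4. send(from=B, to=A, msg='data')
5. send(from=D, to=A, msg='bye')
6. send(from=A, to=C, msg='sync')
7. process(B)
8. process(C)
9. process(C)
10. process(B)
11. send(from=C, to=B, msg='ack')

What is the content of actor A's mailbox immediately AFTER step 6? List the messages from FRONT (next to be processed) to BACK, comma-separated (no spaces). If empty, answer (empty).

After 1 (send(from=B, to=D, msg='resp')): A:[] B:[] C:[] D:[resp]
After 2 (send(from=B, to=C, msg='stop')): A:[] B:[] C:[stop] D:[resp]
After 3 (send(from=D, to=A, msg='done')): A:[done] B:[] C:[stop] D:[resp]
After 4 (send(from=B, to=A, msg='data')): A:[done,data] B:[] C:[stop] D:[resp]
After 5 (send(from=D, to=A, msg='bye')): A:[done,data,bye] B:[] C:[stop] D:[resp]
After 6 (send(from=A, to=C, msg='sync')): A:[done,data,bye] B:[] C:[stop,sync] D:[resp]

done,data,bye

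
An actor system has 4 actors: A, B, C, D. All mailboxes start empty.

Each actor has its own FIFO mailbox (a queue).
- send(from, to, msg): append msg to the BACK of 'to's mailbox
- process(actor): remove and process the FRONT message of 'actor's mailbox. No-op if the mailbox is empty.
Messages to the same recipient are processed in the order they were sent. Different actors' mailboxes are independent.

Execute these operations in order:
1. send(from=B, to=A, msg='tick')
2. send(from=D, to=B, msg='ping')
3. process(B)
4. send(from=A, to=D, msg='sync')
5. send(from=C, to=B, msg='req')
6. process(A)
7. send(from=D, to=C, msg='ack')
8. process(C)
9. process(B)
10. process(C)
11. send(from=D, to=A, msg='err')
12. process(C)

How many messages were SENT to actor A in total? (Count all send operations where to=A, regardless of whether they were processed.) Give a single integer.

After 1 (send(from=B, to=A, msg='tick')): A:[tick] B:[] C:[] D:[]
After 2 (send(from=D, to=B, msg='ping')): A:[tick] B:[ping] C:[] D:[]
After 3 (process(B)): A:[tick] B:[] C:[] D:[]
After 4 (send(from=A, to=D, msg='sync')): A:[tick] B:[] C:[] D:[sync]
After 5 (send(from=C, to=B, msg='req')): A:[tick] B:[req] C:[] D:[sync]
After 6 (process(A)): A:[] B:[req] C:[] D:[sync]
After 7 (send(from=D, to=C, msg='ack')): A:[] B:[req] C:[ack] D:[sync]
After 8 (process(C)): A:[] B:[req] C:[] D:[sync]
After 9 (process(B)): A:[] B:[] C:[] D:[sync]
After 10 (process(C)): A:[] B:[] C:[] D:[sync]
After 11 (send(from=D, to=A, msg='err')): A:[err] B:[] C:[] D:[sync]
After 12 (process(C)): A:[err] B:[] C:[] D:[sync]

Answer: 2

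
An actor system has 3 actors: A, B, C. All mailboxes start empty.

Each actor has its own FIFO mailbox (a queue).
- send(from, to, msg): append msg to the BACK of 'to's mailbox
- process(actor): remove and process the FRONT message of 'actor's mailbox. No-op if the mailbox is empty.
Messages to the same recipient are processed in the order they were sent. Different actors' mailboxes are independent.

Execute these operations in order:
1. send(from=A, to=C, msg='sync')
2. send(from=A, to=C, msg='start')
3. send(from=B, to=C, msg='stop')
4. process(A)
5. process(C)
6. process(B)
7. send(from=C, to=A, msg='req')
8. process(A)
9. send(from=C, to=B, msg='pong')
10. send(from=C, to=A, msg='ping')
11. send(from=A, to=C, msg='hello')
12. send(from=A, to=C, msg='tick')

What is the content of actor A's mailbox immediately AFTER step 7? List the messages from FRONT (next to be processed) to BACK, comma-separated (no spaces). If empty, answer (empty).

After 1 (send(from=A, to=C, msg='sync')): A:[] B:[] C:[sync]
After 2 (send(from=A, to=C, msg='start')): A:[] B:[] C:[sync,start]
After 3 (send(from=B, to=C, msg='stop')): A:[] B:[] C:[sync,start,stop]
After 4 (process(A)): A:[] B:[] C:[sync,start,stop]
After 5 (process(C)): A:[] B:[] C:[start,stop]
After 6 (process(B)): A:[] B:[] C:[start,stop]
After 7 (send(from=C, to=A, msg='req')): A:[req] B:[] C:[start,stop]

req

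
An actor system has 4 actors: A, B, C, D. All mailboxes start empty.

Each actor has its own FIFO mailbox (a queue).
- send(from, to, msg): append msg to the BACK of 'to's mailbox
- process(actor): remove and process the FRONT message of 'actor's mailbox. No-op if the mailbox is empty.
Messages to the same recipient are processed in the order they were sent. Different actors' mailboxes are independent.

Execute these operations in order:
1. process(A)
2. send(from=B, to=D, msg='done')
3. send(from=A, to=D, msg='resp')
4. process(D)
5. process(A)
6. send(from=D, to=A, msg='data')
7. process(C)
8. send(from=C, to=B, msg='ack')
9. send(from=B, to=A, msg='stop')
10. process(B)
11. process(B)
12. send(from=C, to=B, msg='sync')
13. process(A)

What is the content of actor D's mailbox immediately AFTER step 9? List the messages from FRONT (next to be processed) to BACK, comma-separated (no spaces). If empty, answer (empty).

After 1 (process(A)): A:[] B:[] C:[] D:[]
After 2 (send(from=B, to=D, msg='done')): A:[] B:[] C:[] D:[done]
After 3 (send(from=A, to=D, msg='resp')): A:[] B:[] C:[] D:[done,resp]
After 4 (process(D)): A:[] B:[] C:[] D:[resp]
After 5 (process(A)): A:[] B:[] C:[] D:[resp]
After 6 (send(from=D, to=A, msg='data')): A:[data] B:[] C:[] D:[resp]
After 7 (process(C)): A:[data] B:[] C:[] D:[resp]
After 8 (send(from=C, to=B, msg='ack')): A:[data] B:[ack] C:[] D:[resp]
After 9 (send(from=B, to=A, msg='stop')): A:[data,stop] B:[ack] C:[] D:[resp]

resp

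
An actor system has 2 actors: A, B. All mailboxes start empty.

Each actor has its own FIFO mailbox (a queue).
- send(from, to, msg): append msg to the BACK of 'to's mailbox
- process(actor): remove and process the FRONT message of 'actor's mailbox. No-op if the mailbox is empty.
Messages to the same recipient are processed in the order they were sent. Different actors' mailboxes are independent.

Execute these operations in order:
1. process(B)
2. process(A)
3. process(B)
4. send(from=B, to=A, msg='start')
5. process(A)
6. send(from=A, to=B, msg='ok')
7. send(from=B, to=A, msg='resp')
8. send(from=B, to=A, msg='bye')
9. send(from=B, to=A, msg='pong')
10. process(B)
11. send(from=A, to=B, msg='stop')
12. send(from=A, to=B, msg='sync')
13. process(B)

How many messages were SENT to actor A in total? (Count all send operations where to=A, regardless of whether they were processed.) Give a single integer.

After 1 (process(B)): A:[] B:[]
After 2 (process(A)): A:[] B:[]
After 3 (process(B)): A:[] B:[]
After 4 (send(from=B, to=A, msg='start')): A:[start] B:[]
After 5 (process(A)): A:[] B:[]
After 6 (send(from=A, to=B, msg='ok')): A:[] B:[ok]
After 7 (send(from=B, to=A, msg='resp')): A:[resp] B:[ok]
After 8 (send(from=B, to=A, msg='bye')): A:[resp,bye] B:[ok]
After 9 (send(from=B, to=A, msg='pong')): A:[resp,bye,pong] B:[ok]
After 10 (process(B)): A:[resp,bye,pong] B:[]
After 11 (send(from=A, to=B, msg='stop')): A:[resp,bye,pong] B:[stop]
After 12 (send(from=A, to=B, msg='sync')): A:[resp,bye,pong] B:[stop,sync]
After 13 (process(B)): A:[resp,bye,pong] B:[sync]

Answer: 4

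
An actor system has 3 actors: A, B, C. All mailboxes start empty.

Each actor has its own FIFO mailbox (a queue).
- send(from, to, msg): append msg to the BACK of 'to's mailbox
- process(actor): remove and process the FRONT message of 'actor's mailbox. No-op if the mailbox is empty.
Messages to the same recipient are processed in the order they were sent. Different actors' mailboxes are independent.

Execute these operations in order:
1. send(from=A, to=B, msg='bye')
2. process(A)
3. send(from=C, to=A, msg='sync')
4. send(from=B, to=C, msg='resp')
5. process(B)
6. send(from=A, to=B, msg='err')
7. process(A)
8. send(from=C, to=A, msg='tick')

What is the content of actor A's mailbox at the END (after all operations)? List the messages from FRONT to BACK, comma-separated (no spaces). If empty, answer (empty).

Answer: tick

Derivation:
After 1 (send(from=A, to=B, msg='bye')): A:[] B:[bye] C:[]
After 2 (process(A)): A:[] B:[bye] C:[]
After 3 (send(from=C, to=A, msg='sync')): A:[sync] B:[bye] C:[]
After 4 (send(from=B, to=C, msg='resp')): A:[sync] B:[bye] C:[resp]
After 5 (process(B)): A:[sync] B:[] C:[resp]
After 6 (send(from=A, to=B, msg='err')): A:[sync] B:[err] C:[resp]
After 7 (process(A)): A:[] B:[err] C:[resp]
After 8 (send(from=C, to=A, msg='tick')): A:[tick] B:[err] C:[resp]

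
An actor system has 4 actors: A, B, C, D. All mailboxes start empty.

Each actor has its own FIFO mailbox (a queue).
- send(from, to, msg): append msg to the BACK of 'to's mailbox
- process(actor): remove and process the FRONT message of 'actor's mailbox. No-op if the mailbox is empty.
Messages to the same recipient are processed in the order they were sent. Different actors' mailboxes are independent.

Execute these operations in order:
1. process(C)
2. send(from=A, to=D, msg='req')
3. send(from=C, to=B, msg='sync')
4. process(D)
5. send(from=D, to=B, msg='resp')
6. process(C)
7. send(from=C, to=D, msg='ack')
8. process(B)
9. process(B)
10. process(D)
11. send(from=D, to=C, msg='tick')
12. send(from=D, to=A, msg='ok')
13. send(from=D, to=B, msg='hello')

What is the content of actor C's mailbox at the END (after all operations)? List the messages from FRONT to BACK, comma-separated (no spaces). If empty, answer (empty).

Answer: tick

Derivation:
After 1 (process(C)): A:[] B:[] C:[] D:[]
After 2 (send(from=A, to=D, msg='req')): A:[] B:[] C:[] D:[req]
After 3 (send(from=C, to=B, msg='sync')): A:[] B:[sync] C:[] D:[req]
After 4 (process(D)): A:[] B:[sync] C:[] D:[]
After 5 (send(from=D, to=B, msg='resp')): A:[] B:[sync,resp] C:[] D:[]
After 6 (process(C)): A:[] B:[sync,resp] C:[] D:[]
After 7 (send(from=C, to=D, msg='ack')): A:[] B:[sync,resp] C:[] D:[ack]
After 8 (process(B)): A:[] B:[resp] C:[] D:[ack]
After 9 (process(B)): A:[] B:[] C:[] D:[ack]
After 10 (process(D)): A:[] B:[] C:[] D:[]
After 11 (send(from=D, to=C, msg='tick')): A:[] B:[] C:[tick] D:[]
After 12 (send(from=D, to=A, msg='ok')): A:[ok] B:[] C:[tick] D:[]
After 13 (send(from=D, to=B, msg='hello')): A:[ok] B:[hello] C:[tick] D:[]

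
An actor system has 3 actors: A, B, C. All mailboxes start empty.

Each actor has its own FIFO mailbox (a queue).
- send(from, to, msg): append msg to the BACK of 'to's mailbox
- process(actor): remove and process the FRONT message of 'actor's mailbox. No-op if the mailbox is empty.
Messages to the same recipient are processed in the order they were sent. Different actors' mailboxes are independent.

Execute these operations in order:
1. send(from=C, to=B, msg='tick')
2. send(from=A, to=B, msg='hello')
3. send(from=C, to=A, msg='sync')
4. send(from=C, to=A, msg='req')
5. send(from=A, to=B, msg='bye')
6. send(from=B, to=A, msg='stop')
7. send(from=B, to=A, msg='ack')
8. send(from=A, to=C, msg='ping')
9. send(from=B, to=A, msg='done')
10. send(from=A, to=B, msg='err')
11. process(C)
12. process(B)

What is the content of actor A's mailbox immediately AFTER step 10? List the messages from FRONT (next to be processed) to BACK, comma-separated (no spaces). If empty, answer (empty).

After 1 (send(from=C, to=B, msg='tick')): A:[] B:[tick] C:[]
After 2 (send(from=A, to=B, msg='hello')): A:[] B:[tick,hello] C:[]
After 3 (send(from=C, to=A, msg='sync')): A:[sync] B:[tick,hello] C:[]
After 4 (send(from=C, to=A, msg='req')): A:[sync,req] B:[tick,hello] C:[]
After 5 (send(from=A, to=B, msg='bye')): A:[sync,req] B:[tick,hello,bye] C:[]
After 6 (send(from=B, to=A, msg='stop')): A:[sync,req,stop] B:[tick,hello,bye] C:[]
After 7 (send(from=B, to=A, msg='ack')): A:[sync,req,stop,ack] B:[tick,hello,bye] C:[]
After 8 (send(from=A, to=C, msg='ping')): A:[sync,req,stop,ack] B:[tick,hello,bye] C:[ping]
After 9 (send(from=B, to=A, msg='done')): A:[sync,req,stop,ack,done] B:[tick,hello,bye] C:[ping]
After 10 (send(from=A, to=B, msg='err')): A:[sync,req,stop,ack,done] B:[tick,hello,bye,err] C:[ping]

sync,req,stop,ack,done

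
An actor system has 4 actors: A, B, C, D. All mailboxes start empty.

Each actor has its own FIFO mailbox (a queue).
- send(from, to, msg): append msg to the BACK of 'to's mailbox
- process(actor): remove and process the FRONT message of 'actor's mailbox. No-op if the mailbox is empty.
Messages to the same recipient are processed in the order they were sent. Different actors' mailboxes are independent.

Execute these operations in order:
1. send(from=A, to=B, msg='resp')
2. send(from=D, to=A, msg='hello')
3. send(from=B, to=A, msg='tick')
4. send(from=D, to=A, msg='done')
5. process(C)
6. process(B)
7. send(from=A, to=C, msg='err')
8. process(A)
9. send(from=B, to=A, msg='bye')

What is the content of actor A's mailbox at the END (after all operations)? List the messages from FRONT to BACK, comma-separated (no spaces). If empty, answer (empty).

After 1 (send(from=A, to=B, msg='resp')): A:[] B:[resp] C:[] D:[]
After 2 (send(from=D, to=A, msg='hello')): A:[hello] B:[resp] C:[] D:[]
After 3 (send(from=B, to=A, msg='tick')): A:[hello,tick] B:[resp] C:[] D:[]
After 4 (send(from=D, to=A, msg='done')): A:[hello,tick,done] B:[resp] C:[] D:[]
After 5 (process(C)): A:[hello,tick,done] B:[resp] C:[] D:[]
After 6 (process(B)): A:[hello,tick,done] B:[] C:[] D:[]
After 7 (send(from=A, to=C, msg='err')): A:[hello,tick,done] B:[] C:[err] D:[]
After 8 (process(A)): A:[tick,done] B:[] C:[err] D:[]
After 9 (send(from=B, to=A, msg='bye')): A:[tick,done,bye] B:[] C:[err] D:[]

Answer: tick,done,bye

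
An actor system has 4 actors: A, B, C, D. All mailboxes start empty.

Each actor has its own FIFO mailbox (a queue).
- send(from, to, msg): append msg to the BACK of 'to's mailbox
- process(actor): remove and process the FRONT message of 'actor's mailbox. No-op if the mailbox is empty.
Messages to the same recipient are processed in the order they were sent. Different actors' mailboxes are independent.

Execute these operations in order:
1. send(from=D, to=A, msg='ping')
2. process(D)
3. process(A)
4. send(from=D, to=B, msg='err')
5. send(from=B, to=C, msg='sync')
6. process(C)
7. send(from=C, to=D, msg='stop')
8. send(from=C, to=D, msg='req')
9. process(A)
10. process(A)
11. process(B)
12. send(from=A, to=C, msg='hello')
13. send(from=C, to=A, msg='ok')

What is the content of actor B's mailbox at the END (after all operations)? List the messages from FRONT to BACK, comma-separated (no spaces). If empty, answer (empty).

After 1 (send(from=D, to=A, msg='ping')): A:[ping] B:[] C:[] D:[]
After 2 (process(D)): A:[ping] B:[] C:[] D:[]
After 3 (process(A)): A:[] B:[] C:[] D:[]
After 4 (send(from=D, to=B, msg='err')): A:[] B:[err] C:[] D:[]
After 5 (send(from=B, to=C, msg='sync')): A:[] B:[err] C:[sync] D:[]
After 6 (process(C)): A:[] B:[err] C:[] D:[]
After 7 (send(from=C, to=D, msg='stop')): A:[] B:[err] C:[] D:[stop]
After 8 (send(from=C, to=D, msg='req')): A:[] B:[err] C:[] D:[stop,req]
After 9 (process(A)): A:[] B:[err] C:[] D:[stop,req]
After 10 (process(A)): A:[] B:[err] C:[] D:[stop,req]
After 11 (process(B)): A:[] B:[] C:[] D:[stop,req]
After 12 (send(from=A, to=C, msg='hello')): A:[] B:[] C:[hello] D:[stop,req]
After 13 (send(from=C, to=A, msg='ok')): A:[ok] B:[] C:[hello] D:[stop,req]

Answer: (empty)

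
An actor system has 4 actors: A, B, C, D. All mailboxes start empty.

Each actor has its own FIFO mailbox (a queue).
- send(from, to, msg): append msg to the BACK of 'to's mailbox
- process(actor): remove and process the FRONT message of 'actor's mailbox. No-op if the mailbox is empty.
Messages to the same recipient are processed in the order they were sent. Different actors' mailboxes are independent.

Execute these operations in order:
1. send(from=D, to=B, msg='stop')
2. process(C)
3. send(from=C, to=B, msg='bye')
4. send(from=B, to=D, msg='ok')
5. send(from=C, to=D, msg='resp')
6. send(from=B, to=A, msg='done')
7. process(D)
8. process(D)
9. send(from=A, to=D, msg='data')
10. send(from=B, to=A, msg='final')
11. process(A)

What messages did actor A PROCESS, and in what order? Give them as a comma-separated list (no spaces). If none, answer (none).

After 1 (send(from=D, to=B, msg='stop')): A:[] B:[stop] C:[] D:[]
After 2 (process(C)): A:[] B:[stop] C:[] D:[]
After 3 (send(from=C, to=B, msg='bye')): A:[] B:[stop,bye] C:[] D:[]
After 4 (send(from=B, to=D, msg='ok')): A:[] B:[stop,bye] C:[] D:[ok]
After 5 (send(from=C, to=D, msg='resp')): A:[] B:[stop,bye] C:[] D:[ok,resp]
After 6 (send(from=B, to=A, msg='done')): A:[done] B:[stop,bye] C:[] D:[ok,resp]
After 7 (process(D)): A:[done] B:[stop,bye] C:[] D:[resp]
After 8 (process(D)): A:[done] B:[stop,bye] C:[] D:[]
After 9 (send(from=A, to=D, msg='data')): A:[done] B:[stop,bye] C:[] D:[data]
After 10 (send(from=B, to=A, msg='final')): A:[done,final] B:[stop,bye] C:[] D:[data]
After 11 (process(A)): A:[final] B:[stop,bye] C:[] D:[data]

Answer: done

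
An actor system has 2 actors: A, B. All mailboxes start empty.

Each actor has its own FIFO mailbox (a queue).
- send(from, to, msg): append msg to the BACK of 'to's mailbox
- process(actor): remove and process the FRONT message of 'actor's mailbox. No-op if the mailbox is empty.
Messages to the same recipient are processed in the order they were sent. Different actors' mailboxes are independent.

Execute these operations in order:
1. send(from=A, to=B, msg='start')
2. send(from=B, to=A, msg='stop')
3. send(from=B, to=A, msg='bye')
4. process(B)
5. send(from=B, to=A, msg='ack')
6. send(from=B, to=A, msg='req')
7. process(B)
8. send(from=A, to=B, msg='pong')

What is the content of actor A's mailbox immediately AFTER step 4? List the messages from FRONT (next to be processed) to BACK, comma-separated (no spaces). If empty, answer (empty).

After 1 (send(from=A, to=B, msg='start')): A:[] B:[start]
After 2 (send(from=B, to=A, msg='stop')): A:[stop] B:[start]
After 3 (send(from=B, to=A, msg='bye')): A:[stop,bye] B:[start]
After 4 (process(B)): A:[stop,bye] B:[]

stop,bye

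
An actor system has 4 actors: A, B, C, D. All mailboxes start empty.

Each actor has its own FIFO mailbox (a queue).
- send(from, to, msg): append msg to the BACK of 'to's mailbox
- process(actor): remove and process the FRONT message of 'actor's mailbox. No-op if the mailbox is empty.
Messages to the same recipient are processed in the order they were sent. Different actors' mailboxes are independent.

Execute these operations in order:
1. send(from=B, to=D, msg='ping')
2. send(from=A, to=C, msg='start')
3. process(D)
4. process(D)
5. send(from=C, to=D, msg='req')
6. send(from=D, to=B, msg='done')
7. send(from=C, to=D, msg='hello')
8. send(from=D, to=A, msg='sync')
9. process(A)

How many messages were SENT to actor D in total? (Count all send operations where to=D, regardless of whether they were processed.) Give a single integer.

Answer: 3

Derivation:
After 1 (send(from=B, to=D, msg='ping')): A:[] B:[] C:[] D:[ping]
After 2 (send(from=A, to=C, msg='start')): A:[] B:[] C:[start] D:[ping]
After 3 (process(D)): A:[] B:[] C:[start] D:[]
After 4 (process(D)): A:[] B:[] C:[start] D:[]
After 5 (send(from=C, to=D, msg='req')): A:[] B:[] C:[start] D:[req]
After 6 (send(from=D, to=B, msg='done')): A:[] B:[done] C:[start] D:[req]
After 7 (send(from=C, to=D, msg='hello')): A:[] B:[done] C:[start] D:[req,hello]
After 8 (send(from=D, to=A, msg='sync')): A:[sync] B:[done] C:[start] D:[req,hello]
After 9 (process(A)): A:[] B:[done] C:[start] D:[req,hello]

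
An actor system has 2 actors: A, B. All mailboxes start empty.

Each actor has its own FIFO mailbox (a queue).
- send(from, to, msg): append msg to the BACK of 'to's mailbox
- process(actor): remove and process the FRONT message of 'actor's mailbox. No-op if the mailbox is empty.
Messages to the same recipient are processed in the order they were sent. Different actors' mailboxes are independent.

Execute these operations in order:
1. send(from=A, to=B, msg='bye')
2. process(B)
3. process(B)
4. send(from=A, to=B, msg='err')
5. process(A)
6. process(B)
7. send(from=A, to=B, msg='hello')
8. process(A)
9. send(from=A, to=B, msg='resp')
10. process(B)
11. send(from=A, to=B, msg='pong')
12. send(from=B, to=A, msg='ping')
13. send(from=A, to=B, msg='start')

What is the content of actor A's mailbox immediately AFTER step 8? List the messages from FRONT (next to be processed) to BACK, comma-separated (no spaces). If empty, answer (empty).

After 1 (send(from=A, to=B, msg='bye')): A:[] B:[bye]
After 2 (process(B)): A:[] B:[]
After 3 (process(B)): A:[] B:[]
After 4 (send(from=A, to=B, msg='err')): A:[] B:[err]
After 5 (process(A)): A:[] B:[err]
After 6 (process(B)): A:[] B:[]
After 7 (send(from=A, to=B, msg='hello')): A:[] B:[hello]
After 8 (process(A)): A:[] B:[hello]

(empty)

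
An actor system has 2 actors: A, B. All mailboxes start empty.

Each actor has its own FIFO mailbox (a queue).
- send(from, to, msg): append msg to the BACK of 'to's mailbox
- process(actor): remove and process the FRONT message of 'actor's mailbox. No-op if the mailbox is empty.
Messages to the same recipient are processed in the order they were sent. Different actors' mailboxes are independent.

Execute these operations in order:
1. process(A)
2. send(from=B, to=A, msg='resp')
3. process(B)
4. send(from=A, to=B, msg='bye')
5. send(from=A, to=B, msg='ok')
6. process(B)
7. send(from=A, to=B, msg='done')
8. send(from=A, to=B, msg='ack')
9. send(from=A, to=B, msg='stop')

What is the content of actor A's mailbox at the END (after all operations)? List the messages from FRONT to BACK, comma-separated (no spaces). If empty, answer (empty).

After 1 (process(A)): A:[] B:[]
After 2 (send(from=B, to=A, msg='resp')): A:[resp] B:[]
After 3 (process(B)): A:[resp] B:[]
After 4 (send(from=A, to=B, msg='bye')): A:[resp] B:[bye]
After 5 (send(from=A, to=B, msg='ok')): A:[resp] B:[bye,ok]
After 6 (process(B)): A:[resp] B:[ok]
After 7 (send(from=A, to=B, msg='done')): A:[resp] B:[ok,done]
After 8 (send(from=A, to=B, msg='ack')): A:[resp] B:[ok,done,ack]
After 9 (send(from=A, to=B, msg='stop')): A:[resp] B:[ok,done,ack,stop]

Answer: resp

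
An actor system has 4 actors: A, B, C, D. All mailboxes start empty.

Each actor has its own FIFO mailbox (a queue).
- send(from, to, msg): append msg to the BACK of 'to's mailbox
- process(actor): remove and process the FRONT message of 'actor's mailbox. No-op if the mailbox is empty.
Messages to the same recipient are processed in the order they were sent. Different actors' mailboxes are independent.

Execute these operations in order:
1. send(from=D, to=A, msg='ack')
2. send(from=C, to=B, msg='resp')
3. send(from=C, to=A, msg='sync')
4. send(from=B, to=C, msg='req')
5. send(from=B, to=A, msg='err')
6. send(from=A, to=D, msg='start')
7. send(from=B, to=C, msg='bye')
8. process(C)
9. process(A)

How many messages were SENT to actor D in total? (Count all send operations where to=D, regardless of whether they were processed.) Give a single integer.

Answer: 1

Derivation:
After 1 (send(from=D, to=A, msg='ack')): A:[ack] B:[] C:[] D:[]
After 2 (send(from=C, to=B, msg='resp')): A:[ack] B:[resp] C:[] D:[]
After 3 (send(from=C, to=A, msg='sync')): A:[ack,sync] B:[resp] C:[] D:[]
After 4 (send(from=B, to=C, msg='req')): A:[ack,sync] B:[resp] C:[req] D:[]
After 5 (send(from=B, to=A, msg='err')): A:[ack,sync,err] B:[resp] C:[req] D:[]
After 6 (send(from=A, to=D, msg='start')): A:[ack,sync,err] B:[resp] C:[req] D:[start]
After 7 (send(from=B, to=C, msg='bye')): A:[ack,sync,err] B:[resp] C:[req,bye] D:[start]
After 8 (process(C)): A:[ack,sync,err] B:[resp] C:[bye] D:[start]
After 9 (process(A)): A:[sync,err] B:[resp] C:[bye] D:[start]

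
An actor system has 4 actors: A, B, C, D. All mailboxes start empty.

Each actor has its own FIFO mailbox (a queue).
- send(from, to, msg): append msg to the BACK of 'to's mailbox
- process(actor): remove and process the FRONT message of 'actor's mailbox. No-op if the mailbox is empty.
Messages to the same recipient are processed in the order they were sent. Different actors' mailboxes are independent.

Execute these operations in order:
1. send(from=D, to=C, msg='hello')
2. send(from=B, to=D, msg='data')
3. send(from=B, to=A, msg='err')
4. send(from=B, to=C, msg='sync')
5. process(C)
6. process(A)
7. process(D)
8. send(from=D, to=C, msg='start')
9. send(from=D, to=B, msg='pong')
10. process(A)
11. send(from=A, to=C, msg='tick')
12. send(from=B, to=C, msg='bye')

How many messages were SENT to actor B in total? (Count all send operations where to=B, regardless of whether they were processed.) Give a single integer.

Answer: 1

Derivation:
After 1 (send(from=D, to=C, msg='hello')): A:[] B:[] C:[hello] D:[]
After 2 (send(from=B, to=D, msg='data')): A:[] B:[] C:[hello] D:[data]
After 3 (send(from=B, to=A, msg='err')): A:[err] B:[] C:[hello] D:[data]
After 4 (send(from=B, to=C, msg='sync')): A:[err] B:[] C:[hello,sync] D:[data]
After 5 (process(C)): A:[err] B:[] C:[sync] D:[data]
After 6 (process(A)): A:[] B:[] C:[sync] D:[data]
After 7 (process(D)): A:[] B:[] C:[sync] D:[]
After 8 (send(from=D, to=C, msg='start')): A:[] B:[] C:[sync,start] D:[]
After 9 (send(from=D, to=B, msg='pong')): A:[] B:[pong] C:[sync,start] D:[]
After 10 (process(A)): A:[] B:[pong] C:[sync,start] D:[]
After 11 (send(from=A, to=C, msg='tick')): A:[] B:[pong] C:[sync,start,tick] D:[]
After 12 (send(from=B, to=C, msg='bye')): A:[] B:[pong] C:[sync,start,tick,bye] D:[]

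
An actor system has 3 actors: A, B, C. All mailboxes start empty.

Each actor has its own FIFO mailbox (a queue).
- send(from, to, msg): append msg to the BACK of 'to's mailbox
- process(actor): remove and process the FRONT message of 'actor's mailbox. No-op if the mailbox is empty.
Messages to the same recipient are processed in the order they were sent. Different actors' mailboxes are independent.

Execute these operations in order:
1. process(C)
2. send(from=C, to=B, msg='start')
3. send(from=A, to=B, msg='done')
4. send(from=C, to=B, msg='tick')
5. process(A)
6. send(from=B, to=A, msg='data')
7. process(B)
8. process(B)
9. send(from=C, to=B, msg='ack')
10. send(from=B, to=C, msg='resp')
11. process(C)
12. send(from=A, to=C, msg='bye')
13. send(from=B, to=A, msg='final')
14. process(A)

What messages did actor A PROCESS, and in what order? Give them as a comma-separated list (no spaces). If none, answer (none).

Answer: data

Derivation:
After 1 (process(C)): A:[] B:[] C:[]
After 2 (send(from=C, to=B, msg='start')): A:[] B:[start] C:[]
After 3 (send(from=A, to=B, msg='done')): A:[] B:[start,done] C:[]
After 4 (send(from=C, to=B, msg='tick')): A:[] B:[start,done,tick] C:[]
After 5 (process(A)): A:[] B:[start,done,tick] C:[]
After 6 (send(from=B, to=A, msg='data')): A:[data] B:[start,done,tick] C:[]
After 7 (process(B)): A:[data] B:[done,tick] C:[]
After 8 (process(B)): A:[data] B:[tick] C:[]
After 9 (send(from=C, to=B, msg='ack')): A:[data] B:[tick,ack] C:[]
After 10 (send(from=B, to=C, msg='resp')): A:[data] B:[tick,ack] C:[resp]
After 11 (process(C)): A:[data] B:[tick,ack] C:[]
After 12 (send(from=A, to=C, msg='bye')): A:[data] B:[tick,ack] C:[bye]
After 13 (send(from=B, to=A, msg='final')): A:[data,final] B:[tick,ack] C:[bye]
After 14 (process(A)): A:[final] B:[tick,ack] C:[bye]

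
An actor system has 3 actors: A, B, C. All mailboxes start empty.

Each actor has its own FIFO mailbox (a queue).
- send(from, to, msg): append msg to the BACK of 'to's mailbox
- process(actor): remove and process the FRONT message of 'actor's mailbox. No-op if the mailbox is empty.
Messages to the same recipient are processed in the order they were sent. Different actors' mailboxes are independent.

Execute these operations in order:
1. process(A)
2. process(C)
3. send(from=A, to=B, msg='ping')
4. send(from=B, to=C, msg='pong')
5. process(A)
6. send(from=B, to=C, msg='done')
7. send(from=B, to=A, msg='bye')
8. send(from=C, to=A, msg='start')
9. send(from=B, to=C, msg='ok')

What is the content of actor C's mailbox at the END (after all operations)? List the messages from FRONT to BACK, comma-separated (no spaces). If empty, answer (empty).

After 1 (process(A)): A:[] B:[] C:[]
After 2 (process(C)): A:[] B:[] C:[]
After 3 (send(from=A, to=B, msg='ping')): A:[] B:[ping] C:[]
After 4 (send(from=B, to=C, msg='pong')): A:[] B:[ping] C:[pong]
After 5 (process(A)): A:[] B:[ping] C:[pong]
After 6 (send(from=B, to=C, msg='done')): A:[] B:[ping] C:[pong,done]
After 7 (send(from=B, to=A, msg='bye')): A:[bye] B:[ping] C:[pong,done]
After 8 (send(from=C, to=A, msg='start')): A:[bye,start] B:[ping] C:[pong,done]
After 9 (send(from=B, to=C, msg='ok')): A:[bye,start] B:[ping] C:[pong,done,ok]

Answer: pong,done,ok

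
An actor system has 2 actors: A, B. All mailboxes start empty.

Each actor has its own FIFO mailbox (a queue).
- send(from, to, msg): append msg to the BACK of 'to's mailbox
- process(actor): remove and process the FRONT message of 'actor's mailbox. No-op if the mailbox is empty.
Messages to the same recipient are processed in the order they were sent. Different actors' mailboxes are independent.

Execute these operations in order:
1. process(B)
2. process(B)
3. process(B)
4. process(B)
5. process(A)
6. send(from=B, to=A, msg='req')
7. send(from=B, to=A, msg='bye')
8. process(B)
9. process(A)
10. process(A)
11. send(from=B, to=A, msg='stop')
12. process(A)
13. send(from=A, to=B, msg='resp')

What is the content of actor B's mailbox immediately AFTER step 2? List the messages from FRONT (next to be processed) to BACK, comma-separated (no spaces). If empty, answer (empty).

After 1 (process(B)): A:[] B:[]
After 2 (process(B)): A:[] B:[]

(empty)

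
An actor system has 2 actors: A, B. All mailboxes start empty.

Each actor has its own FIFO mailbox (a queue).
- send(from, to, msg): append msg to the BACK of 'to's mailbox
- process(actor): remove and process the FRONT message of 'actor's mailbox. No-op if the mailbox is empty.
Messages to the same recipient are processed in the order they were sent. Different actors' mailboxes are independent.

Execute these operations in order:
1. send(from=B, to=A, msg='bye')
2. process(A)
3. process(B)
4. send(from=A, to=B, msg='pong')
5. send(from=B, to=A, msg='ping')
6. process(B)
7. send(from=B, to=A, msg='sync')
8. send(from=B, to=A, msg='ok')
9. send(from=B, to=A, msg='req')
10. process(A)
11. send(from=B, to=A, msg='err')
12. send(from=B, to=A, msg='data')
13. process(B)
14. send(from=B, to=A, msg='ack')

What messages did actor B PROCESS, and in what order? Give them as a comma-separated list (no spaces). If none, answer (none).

After 1 (send(from=B, to=A, msg='bye')): A:[bye] B:[]
After 2 (process(A)): A:[] B:[]
After 3 (process(B)): A:[] B:[]
After 4 (send(from=A, to=B, msg='pong')): A:[] B:[pong]
After 5 (send(from=B, to=A, msg='ping')): A:[ping] B:[pong]
After 6 (process(B)): A:[ping] B:[]
After 7 (send(from=B, to=A, msg='sync')): A:[ping,sync] B:[]
After 8 (send(from=B, to=A, msg='ok')): A:[ping,sync,ok] B:[]
After 9 (send(from=B, to=A, msg='req')): A:[ping,sync,ok,req] B:[]
After 10 (process(A)): A:[sync,ok,req] B:[]
After 11 (send(from=B, to=A, msg='err')): A:[sync,ok,req,err] B:[]
After 12 (send(from=B, to=A, msg='data')): A:[sync,ok,req,err,data] B:[]
After 13 (process(B)): A:[sync,ok,req,err,data] B:[]
After 14 (send(from=B, to=A, msg='ack')): A:[sync,ok,req,err,data,ack] B:[]

Answer: pong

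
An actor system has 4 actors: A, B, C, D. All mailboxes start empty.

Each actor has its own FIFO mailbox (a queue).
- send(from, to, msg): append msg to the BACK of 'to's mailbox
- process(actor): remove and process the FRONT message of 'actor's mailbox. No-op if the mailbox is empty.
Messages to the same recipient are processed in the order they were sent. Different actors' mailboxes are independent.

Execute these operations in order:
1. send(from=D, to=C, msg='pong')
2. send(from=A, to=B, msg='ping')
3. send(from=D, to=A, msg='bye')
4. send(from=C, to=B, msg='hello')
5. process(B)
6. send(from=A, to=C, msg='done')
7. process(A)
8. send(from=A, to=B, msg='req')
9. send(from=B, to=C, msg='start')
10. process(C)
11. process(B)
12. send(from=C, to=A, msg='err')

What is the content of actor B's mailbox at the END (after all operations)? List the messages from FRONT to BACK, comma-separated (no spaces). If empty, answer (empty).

Answer: req

Derivation:
After 1 (send(from=D, to=C, msg='pong')): A:[] B:[] C:[pong] D:[]
After 2 (send(from=A, to=B, msg='ping')): A:[] B:[ping] C:[pong] D:[]
After 3 (send(from=D, to=A, msg='bye')): A:[bye] B:[ping] C:[pong] D:[]
After 4 (send(from=C, to=B, msg='hello')): A:[bye] B:[ping,hello] C:[pong] D:[]
After 5 (process(B)): A:[bye] B:[hello] C:[pong] D:[]
After 6 (send(from=A, to=C, msg='done')): A:[bye] B:[hello] C:[pong,done] D:[]
After 7 (process(A)): A:[] B:[hello] C:[pong,done] D:[]
After 8 (send(from=A, to=B, msg='req')): A:[] B:[hello,req] C:[pong,done] D:[]
After 9 (send(from=B, to=C, msg='start')): A:[] B:[hello,req] C:[pong,done,start] D:[]
After 10 (process(C)): A:[] B:[hello,req] C:[done,start] D:[]
After 11 (process(B)): A:[] B:[req] C:[done,start] D:[]
After 12 (send(from=C, to=A, msg='err')): A:[err] B:[req] C:[done,start] D:[]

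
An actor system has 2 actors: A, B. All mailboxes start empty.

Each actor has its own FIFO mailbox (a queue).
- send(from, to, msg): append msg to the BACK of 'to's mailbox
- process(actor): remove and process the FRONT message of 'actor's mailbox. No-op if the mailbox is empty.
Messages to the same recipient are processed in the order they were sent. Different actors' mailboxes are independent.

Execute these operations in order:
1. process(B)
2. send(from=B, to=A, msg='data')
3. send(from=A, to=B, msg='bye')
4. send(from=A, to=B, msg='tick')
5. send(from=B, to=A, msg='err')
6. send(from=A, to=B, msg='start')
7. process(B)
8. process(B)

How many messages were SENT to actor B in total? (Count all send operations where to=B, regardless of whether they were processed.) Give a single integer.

After 1 (process(B)): A:[] B:[]
After 2 (send(from=B, to=A, msg='data')): A:[data] B:[]
After 3 (send(from=A, to=B, msg='bye')): A:[data] B:[bye]
After 4 (send(from=A, to=B, msg='tick')): A:[data] B:[bye,tick]
After 5 (send(from=B, to=A, msg='err')): A:[data,err] B:[bye,tick]
After 6 (send(from=A, to=B, msg='start')): A:[data,err] B:[bye,tick,start]
After 7 (process(B)): A:[data,err] B:[tick,start]
After 8 (process(B)): A:[data,err] B:[start]

Answer: 3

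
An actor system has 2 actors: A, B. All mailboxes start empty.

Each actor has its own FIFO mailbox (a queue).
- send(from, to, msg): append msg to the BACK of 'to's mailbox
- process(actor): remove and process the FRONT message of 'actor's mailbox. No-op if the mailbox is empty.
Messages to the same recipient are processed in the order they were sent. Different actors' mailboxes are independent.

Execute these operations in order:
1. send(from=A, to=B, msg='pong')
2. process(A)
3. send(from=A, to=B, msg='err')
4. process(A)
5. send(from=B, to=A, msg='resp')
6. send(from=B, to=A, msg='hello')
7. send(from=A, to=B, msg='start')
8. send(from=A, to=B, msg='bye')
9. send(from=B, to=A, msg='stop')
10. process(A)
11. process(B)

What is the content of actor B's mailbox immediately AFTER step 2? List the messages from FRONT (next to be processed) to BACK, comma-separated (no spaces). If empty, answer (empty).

After 1 (send(from=A, to=B, msg='pong')): A:[] B:[pong]
After 2 (process(A)): A:[] B:[pong]

pong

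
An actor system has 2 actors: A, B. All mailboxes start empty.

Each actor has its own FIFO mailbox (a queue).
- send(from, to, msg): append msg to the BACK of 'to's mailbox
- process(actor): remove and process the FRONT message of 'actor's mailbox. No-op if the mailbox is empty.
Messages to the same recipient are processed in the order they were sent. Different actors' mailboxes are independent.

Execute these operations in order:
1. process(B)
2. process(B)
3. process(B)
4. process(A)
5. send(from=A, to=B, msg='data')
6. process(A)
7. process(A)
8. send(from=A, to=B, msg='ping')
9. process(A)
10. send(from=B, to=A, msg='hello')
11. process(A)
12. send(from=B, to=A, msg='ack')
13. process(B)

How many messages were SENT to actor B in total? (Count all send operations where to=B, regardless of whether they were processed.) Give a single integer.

Answer: 2

Derivation:
After 1 (process(B)): A:[] B:[]
After 2 (process(B)): A:[] B:[]
After 3 (process(B)): A:[] B:[]
After 4 (process(A)): A:[] B:[]
After 5 (send(from=A, to=B, msg='data')): A:[] B:[data]
After 6 (process(A)): A:[] B:[data]
After 7 (process(A)): A:[] B:[data]
After 8 (send(from=A, to=B, msg='ping')): A:[] B:[data,ping]
After 9 (process(A)): A:[] B:[data,ping]
After 10 (send(from=B, to=A, msg='hello')): A:[hello] B:[data,ping]
After 11 (process(A)): A:[] B:[data,ping]
After 12 (send(from=B, to=A, msg='ack')): A:[ack] B:[data,ping]
After 13 (process(B)): A:[ack] B:[ping]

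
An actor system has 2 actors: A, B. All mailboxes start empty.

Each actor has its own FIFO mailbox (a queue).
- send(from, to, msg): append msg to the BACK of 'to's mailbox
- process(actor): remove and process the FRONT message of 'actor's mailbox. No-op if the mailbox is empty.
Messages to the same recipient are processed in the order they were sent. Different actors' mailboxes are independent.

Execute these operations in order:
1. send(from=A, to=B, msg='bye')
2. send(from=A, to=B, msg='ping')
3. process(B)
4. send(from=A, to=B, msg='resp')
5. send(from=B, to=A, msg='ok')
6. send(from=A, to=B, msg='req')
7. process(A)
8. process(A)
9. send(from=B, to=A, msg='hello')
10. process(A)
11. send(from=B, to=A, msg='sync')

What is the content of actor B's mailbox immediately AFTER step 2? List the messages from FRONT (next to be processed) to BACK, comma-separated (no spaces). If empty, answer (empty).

After 1 (send(from=A, to=B, msg='bye')): A:[] B:[bye]
After 2 (send(from=A, to=B, msg='ping')): A:[] B:[bye,ping]

bye,ping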